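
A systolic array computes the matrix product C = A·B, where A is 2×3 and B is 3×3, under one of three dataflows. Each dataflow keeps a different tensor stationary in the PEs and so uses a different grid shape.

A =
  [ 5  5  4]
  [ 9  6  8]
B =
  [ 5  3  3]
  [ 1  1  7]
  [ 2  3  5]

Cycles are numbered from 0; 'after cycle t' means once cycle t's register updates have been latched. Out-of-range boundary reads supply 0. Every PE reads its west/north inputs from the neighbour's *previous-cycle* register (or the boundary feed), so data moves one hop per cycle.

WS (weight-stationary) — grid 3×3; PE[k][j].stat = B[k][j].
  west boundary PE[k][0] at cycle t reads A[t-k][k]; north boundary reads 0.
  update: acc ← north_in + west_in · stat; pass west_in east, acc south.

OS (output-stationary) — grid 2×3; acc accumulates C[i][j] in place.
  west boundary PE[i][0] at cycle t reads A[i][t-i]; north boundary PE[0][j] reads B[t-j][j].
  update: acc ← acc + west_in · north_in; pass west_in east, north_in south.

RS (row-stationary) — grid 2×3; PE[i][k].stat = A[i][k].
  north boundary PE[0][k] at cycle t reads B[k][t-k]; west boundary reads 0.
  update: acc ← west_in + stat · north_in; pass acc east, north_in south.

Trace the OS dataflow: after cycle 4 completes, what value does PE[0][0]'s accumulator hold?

PE[0][0].acc = 38

OS on a 2×3 grid — tracing PE[0][0] and its feeders:
  0: (0,0).acc=25  regs=<5,5>
  1: (0,0).acc=30  regs=<5,1>
  2: (0,0).acc=38  regs=<4,2>
  3: (0,0).acc=38  regs=<0,0>
  4: (0,0).acc=38  regs=<0,0>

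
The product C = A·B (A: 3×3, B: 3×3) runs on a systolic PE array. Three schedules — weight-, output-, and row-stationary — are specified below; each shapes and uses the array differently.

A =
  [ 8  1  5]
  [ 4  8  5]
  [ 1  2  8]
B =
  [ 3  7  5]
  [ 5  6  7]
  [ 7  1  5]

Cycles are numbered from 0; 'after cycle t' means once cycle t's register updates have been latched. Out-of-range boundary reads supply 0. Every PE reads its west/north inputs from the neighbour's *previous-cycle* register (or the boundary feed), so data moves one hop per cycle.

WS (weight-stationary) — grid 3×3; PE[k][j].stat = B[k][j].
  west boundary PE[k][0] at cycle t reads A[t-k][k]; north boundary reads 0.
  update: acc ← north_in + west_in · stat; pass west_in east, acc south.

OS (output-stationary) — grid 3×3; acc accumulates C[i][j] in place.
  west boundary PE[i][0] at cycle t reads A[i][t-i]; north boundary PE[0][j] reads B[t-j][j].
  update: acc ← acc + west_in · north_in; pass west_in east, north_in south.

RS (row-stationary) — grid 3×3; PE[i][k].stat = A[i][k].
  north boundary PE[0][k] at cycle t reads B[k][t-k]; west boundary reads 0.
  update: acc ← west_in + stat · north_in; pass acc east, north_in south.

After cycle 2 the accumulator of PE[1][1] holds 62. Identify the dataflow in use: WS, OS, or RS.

dataflow = WS

WS (3×3 grid), PE[1][1]:
  [0] (1,1) acc=0 (h:0 v:0)
  [1] (1,1) acc=0 (h:0 v:0)
  [2] (1,1) acc=62 (h:1 v:62)
OS (3×3 grid), PE[1][1]:
  [0] (1,1) acc=0 (h:0 v:0)
  [1] (1,1) acc=0 (h:0 v:0)
  [2] (1,1) acc=28 (h:4 v:7)
RS (3×3 grid), PE[1][1]:
  [0] (1,1) acc=0 (h:0 v:0)
  [1] (1,1) acc=0 (h:0 v:0)
  [2] (1,1) acc=52 (h:52 v:5)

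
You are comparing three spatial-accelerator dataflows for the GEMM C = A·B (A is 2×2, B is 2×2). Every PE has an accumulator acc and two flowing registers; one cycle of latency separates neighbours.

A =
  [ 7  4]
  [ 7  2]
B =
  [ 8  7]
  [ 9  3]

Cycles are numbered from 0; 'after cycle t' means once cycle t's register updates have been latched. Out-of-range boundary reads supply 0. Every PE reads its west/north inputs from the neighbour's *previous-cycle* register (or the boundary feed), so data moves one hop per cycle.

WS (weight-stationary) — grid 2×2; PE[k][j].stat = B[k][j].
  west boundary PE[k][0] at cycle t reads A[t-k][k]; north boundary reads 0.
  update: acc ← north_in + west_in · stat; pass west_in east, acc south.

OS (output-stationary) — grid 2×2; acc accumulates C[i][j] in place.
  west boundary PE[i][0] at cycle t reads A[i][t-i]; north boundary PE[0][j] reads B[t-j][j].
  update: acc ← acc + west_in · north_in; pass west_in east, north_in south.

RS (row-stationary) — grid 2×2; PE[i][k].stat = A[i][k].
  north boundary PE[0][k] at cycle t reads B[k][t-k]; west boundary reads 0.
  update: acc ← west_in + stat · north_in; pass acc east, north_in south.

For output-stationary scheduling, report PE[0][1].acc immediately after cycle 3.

PE[0][1].acc = 61

Tracing OS — 2×2 array, target PE[0][1]:
  t=0 PE[0][0]: acc=56 h=7 v=8
  t=0 PE[0][1]: acc=0 h=0 v=0
  t=1 PE[0][0]: acc=92 h=4 v=9
  t=1 PE[0][1]: acc=49 h=7 v=7
  t=2 PE[0][0]: acc=92 h=0 v=0
  t=2 PE[0][1]: acc=61 h=4 v=3
  t=3 PE[0][0]: acc=92 h=0 v=0
  t=3 PE[0][1]: acc=61 h=0 v=0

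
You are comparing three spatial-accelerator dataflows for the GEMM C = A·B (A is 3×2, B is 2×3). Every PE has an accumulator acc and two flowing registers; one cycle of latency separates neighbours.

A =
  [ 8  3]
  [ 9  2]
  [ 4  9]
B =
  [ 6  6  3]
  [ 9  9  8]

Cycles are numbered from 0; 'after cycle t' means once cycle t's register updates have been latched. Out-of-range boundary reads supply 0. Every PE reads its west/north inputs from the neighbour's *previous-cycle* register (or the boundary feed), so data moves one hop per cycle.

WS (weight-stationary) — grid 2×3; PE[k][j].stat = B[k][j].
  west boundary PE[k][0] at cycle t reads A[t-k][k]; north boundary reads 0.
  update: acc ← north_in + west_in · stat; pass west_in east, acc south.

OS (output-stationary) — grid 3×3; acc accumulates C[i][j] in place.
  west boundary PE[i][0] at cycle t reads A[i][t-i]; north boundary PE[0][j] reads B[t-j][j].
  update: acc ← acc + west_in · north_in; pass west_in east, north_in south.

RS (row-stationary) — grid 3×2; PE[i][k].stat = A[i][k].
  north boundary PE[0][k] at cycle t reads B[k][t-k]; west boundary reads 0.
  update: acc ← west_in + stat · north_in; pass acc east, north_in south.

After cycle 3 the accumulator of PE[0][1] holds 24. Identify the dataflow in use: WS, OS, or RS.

WS (2×3 grid), PE[0][1]:
  t=0 PE[0][1]: acc=0 h=0 v=0
  t=1 PE[0][1]: acc=48 h=8 v=48
  t=2 PE[0][1]: acc=54 h=9 v=54
  t=3 PE[0][1]: acc=24 h=4 v=24
OS (3×3 grid), PE[0][1]:
  t=0 PE[0][1]: acc=0 h=0 v=0
  t=1 PE[0][1]: acc=48 h=8 v=6
  t=2 PE[0][1]: acc=75 h=3 v=9
  t=3 PE[0][1]: acc=75 h=0 v=0
RS (3×2 grid), PE[0][1]:
  t=0 PE[0][1]: acc=0 h=0 v=0
  t=1 PE[0][1]: acc=75 h=75 v=9
  t=2 PE[0][1]: acc=75 h=75 v=9
  t=3 PE[0][1]: acc=48 h=48 v=8

dataflow = WS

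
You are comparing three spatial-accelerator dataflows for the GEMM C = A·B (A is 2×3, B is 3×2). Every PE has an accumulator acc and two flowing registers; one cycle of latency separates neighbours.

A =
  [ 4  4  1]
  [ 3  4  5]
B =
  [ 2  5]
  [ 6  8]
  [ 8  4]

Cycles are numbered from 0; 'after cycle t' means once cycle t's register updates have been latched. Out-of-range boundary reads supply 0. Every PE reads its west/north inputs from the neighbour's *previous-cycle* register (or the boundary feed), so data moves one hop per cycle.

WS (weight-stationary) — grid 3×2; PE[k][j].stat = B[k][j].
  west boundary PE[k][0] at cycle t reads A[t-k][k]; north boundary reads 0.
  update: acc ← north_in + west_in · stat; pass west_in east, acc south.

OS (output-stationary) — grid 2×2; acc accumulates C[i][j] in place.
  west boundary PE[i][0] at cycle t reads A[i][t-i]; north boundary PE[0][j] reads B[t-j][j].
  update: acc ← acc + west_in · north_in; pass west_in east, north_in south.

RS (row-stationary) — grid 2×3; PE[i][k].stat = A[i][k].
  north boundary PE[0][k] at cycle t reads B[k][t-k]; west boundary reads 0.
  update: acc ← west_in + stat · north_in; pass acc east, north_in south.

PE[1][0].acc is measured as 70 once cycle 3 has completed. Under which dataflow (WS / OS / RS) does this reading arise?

dataflow = OS

WS [3×2] PE[1][0] across cycles:
  t=0 PE[1][0]: acc=0 h=0 v=0
  t=1 PE[1][0]: acc=32 h=4 v=32
  t=2 PE[1][0]: acc=30 h=4 v=30
  t=3 PE[1][0]: acc=0 h=0 v=0
OS [2×2] PE[1][0] across cycles:
  t=0 PE[1][0]: acc=0 h=0 v=0
  t=1 PE[1][0]: acc=6 h=3 v=2
  t=2 PE[1][0]: acc=30 h=4 v=6
  t=3 PE[1][0]: acc=70 h=5 v=8
RS [2×3] PE[1][0] across cycles:
  t=0 PE[1][0]: acc=0 h=0 v=0
  t=1 PE[1][0]: acc=6 h=6 v=2
  t=2 PE[1][0]: acc=15 h=15 v=5
  t=3 PE[1][0]: acc=0 h=0 v=0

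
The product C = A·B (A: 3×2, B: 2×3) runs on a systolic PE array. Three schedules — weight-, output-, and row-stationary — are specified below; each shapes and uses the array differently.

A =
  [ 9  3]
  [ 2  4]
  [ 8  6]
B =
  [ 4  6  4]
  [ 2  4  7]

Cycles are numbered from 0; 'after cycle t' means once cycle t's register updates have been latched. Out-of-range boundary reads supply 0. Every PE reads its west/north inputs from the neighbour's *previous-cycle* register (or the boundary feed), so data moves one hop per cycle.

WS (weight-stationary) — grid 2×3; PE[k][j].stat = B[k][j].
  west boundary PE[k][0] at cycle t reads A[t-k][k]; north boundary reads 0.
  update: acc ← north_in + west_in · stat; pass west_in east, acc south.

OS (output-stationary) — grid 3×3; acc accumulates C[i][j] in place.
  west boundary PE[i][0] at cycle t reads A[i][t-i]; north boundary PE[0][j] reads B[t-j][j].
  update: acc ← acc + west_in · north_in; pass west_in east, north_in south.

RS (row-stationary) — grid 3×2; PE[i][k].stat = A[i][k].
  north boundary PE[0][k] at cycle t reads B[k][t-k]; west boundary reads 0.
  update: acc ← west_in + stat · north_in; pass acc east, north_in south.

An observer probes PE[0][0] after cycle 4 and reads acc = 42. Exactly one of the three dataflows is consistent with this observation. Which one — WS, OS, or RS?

dataflow = OS

WS (2×3 grid), PE[0][0]:
  t=0 PE[0][0]: acc=36 h=9 v=36
  t=1 PE[0][0]: acc=8 h=2 v=8
  t=2 PE[0][0]: acc=32 h=8 v=32
  t=3 PE[0][0]: acc=0 h=0 v=0
  t=4 PE[0][0]: acc=0 h=0 v=0
OS (3×3 grid), PE[0][0]:
  t=0 PE[0][0]: acc=36 h=9 v=4
  t=1 PE[0][0]: acc=42 h=3 v=2
  t=2 PE[0][0]: acc=42 h=0 v=0
  t=3 PE[0][0]: acc=42 h=0 v=0
  t=4 PE[0][0]: acc=42 h=0 v=0
RS (3×2 grid), PE[0][0]:
  t=0 PE[0][0]: acc=36 h=36 v=4
  t=1 PE[0][0]: acc=54 h=54 v=6
  t=2 PE[0][0]: acc=36 h=36 v=4
  t=3 PE[0][0]: acc=0 h=0 v=0
  t=4 PE[0][0]: acc=0 h=0 v=0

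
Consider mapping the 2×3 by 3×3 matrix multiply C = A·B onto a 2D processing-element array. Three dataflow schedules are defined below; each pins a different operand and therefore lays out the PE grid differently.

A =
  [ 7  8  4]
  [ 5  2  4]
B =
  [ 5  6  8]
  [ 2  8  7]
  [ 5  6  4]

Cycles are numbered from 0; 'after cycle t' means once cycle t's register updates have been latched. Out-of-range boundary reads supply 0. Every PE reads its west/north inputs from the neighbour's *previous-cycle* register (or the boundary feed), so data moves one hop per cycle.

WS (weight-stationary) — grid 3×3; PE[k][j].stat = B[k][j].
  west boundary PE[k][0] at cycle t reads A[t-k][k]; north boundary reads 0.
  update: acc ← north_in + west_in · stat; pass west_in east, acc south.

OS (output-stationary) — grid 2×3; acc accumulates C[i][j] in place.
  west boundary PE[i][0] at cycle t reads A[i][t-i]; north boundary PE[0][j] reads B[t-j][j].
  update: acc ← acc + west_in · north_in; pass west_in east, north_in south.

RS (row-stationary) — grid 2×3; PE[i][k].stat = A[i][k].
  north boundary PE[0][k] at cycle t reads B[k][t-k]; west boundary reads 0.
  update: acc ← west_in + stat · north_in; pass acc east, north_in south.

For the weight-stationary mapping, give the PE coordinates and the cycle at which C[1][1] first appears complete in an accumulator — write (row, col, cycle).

WS — PE[2][1] is where C[1][1] collects:
  @0  [2,1]  acc 0  |  →0  ↓0
  @1  [2,1]  acc 0  |  →0  ↓0
  @2  [2,1]  acc 0  |  →0  ↓0
  @3  [2,1]  acc 130  |  →4  ↓130
  @4  [2,1]  acc 70  |  →4  ↓70

(row, col, cycle) = (2, 1, 4)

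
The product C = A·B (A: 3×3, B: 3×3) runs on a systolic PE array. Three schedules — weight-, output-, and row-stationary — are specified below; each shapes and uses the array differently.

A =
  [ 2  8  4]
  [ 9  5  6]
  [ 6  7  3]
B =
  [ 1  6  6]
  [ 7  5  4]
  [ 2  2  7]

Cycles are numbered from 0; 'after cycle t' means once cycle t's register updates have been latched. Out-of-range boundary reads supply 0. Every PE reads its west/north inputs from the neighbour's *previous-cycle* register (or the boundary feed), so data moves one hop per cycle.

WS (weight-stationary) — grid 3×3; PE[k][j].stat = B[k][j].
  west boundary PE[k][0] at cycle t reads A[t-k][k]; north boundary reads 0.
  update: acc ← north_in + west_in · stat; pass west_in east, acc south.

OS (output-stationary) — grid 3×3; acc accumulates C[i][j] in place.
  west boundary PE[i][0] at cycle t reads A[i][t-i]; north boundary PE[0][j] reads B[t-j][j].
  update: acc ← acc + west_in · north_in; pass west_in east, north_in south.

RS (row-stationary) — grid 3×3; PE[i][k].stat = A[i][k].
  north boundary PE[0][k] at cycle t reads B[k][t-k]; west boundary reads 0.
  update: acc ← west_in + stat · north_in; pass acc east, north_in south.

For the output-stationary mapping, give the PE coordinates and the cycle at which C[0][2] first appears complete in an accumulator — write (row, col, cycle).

(row, col, cycle) = (0, 2, 4)

OS — PE[0][2] is where C[0][2] collects:
  c0 r0c2: 0 / 0 / 0
  c1 r0c2: 0 / 0 / 0
  c2 r0c2: 12 / 2 / 6
  c3 r0c2: 44 / 8 / 4
  c4 r0c2: 72 / 4 / 7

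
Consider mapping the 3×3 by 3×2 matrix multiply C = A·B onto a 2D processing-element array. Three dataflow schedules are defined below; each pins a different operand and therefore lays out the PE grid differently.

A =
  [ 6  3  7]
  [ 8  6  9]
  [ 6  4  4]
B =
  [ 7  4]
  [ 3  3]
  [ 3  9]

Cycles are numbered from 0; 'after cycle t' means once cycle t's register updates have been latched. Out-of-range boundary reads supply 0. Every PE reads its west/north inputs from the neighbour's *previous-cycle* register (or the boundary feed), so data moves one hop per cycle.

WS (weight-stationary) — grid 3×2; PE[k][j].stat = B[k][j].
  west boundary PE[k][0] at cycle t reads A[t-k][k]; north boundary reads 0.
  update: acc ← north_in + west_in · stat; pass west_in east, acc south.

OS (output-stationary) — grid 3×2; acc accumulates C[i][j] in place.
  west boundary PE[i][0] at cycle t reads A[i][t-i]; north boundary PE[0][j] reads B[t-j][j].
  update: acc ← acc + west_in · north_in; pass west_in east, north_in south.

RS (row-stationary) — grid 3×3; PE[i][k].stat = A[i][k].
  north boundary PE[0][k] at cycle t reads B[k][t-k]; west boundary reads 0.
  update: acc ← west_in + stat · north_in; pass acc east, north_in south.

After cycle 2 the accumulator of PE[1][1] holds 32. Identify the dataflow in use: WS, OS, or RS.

— WS: 3×2; PE[1][1] trace:
  c0 r1c1: 0 / 0 / 0
  c1 r1c1: 0 / 0 / 0
  c2 r1c1: 33 / 3 / 33
— OS: 3×2; PE[1][1] trace:
  c0 r1c1: 0 / 0 / 0
  c1 r1c1: 0 / 0 / 0
  c2 r1c1: 32 / 8 / 4
— RS: 3×3; PE[1][1] trace:
  c0 r1c1: 0 / 0 / 0
  c1 r1c1: 0 / 0 / 0
  c2 r1c1: 74 / 74 / 3

dataflow = OS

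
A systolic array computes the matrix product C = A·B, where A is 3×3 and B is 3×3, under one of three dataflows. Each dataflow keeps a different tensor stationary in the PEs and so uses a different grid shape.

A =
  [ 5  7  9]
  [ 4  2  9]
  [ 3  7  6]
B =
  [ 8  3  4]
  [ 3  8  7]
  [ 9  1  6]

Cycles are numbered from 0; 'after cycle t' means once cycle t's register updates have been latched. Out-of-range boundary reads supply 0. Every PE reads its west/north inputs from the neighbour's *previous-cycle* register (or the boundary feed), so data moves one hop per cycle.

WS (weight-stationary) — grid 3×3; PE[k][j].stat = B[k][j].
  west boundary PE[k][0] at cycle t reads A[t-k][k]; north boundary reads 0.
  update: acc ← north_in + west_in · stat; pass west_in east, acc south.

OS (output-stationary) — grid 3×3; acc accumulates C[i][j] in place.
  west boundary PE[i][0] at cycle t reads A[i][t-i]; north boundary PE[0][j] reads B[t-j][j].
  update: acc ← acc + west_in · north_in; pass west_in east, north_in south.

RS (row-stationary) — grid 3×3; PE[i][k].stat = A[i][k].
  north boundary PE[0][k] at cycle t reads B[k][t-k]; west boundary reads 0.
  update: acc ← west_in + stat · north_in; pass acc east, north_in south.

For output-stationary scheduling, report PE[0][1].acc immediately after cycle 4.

PE[0][1].acc = 80

OS on a 3×3 grid — tracing PE[0][1] and its feeders:
  0: (0,0).acc=40  regs=<5,8>
  0: (0,1).acc=0  regs=<0,0>
  1: (0,0).acc=61  regs=<7,3>
  1: (0,1).acc=15  regs=<5,3>
  2: (0,0).acc=142  regs=<9,9>
  2: (0,1).acc=71  regs=<7,8>
  3: (0,0).acc=142  regs=<0,0>
  3: (0,1).acc=80  regs=<9,1>
  4: (0,0).acc=142  regs=<0,0>
  4: (0,1).acc=80  regs=<0,0>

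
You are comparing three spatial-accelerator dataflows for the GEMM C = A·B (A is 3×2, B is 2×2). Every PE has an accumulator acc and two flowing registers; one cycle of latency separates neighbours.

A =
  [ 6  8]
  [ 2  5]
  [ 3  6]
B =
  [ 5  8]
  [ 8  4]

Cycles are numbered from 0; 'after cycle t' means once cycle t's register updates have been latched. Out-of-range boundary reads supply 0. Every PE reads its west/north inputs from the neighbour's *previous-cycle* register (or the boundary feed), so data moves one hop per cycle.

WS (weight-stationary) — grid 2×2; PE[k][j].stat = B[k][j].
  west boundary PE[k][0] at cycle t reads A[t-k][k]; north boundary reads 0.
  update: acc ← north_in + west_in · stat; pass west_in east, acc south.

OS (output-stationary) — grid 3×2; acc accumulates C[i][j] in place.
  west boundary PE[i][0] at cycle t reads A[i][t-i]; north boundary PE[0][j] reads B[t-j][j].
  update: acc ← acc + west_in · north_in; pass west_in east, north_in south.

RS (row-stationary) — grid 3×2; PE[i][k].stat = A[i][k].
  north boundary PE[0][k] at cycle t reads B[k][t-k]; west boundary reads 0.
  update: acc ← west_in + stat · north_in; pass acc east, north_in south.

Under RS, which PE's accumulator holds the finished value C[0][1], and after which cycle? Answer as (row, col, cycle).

(row, col, cycle) = (0, 1, 2)

Under RS, C[0][1] lands at PE[0][1]:
  cycle 0: PE[0][1] → acc 0, east 0, south 0
  cycle 1: PE[0][1] → acc 94, east 94, south 8
  cycle 2: PE[0][1] → acc 80, east 80, south 4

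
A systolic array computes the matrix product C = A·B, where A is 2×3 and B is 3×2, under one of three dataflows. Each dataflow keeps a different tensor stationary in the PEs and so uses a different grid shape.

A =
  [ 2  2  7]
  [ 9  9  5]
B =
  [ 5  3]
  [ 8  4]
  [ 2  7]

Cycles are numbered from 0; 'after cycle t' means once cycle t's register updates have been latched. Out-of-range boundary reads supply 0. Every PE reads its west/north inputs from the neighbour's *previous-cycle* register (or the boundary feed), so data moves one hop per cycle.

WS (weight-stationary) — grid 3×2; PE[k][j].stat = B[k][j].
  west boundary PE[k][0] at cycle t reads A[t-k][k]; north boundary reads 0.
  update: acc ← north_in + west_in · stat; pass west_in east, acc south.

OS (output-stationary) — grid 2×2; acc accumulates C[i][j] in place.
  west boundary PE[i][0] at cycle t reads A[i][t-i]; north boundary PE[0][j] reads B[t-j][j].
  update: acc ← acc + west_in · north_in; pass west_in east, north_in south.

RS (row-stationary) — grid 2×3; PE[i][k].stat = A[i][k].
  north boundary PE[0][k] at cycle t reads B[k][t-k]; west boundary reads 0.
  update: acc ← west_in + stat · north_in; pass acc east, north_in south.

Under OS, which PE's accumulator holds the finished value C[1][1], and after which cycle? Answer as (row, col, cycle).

OS — PE[1][1] is where C[1][1] collects:
  [0] (1,1) acc=0 (h:0 v:0)
  [1] (1,1) acc=0 (h:0 v:0)
  [2] (1,1) acc=27 (h:9 v:3)
  [3] (1,1) acc=63 (h:9 v:4)
  [4] (1,1) acc=98 (h:5 v:7)

(row, col, cycle) = (1, 1, 4)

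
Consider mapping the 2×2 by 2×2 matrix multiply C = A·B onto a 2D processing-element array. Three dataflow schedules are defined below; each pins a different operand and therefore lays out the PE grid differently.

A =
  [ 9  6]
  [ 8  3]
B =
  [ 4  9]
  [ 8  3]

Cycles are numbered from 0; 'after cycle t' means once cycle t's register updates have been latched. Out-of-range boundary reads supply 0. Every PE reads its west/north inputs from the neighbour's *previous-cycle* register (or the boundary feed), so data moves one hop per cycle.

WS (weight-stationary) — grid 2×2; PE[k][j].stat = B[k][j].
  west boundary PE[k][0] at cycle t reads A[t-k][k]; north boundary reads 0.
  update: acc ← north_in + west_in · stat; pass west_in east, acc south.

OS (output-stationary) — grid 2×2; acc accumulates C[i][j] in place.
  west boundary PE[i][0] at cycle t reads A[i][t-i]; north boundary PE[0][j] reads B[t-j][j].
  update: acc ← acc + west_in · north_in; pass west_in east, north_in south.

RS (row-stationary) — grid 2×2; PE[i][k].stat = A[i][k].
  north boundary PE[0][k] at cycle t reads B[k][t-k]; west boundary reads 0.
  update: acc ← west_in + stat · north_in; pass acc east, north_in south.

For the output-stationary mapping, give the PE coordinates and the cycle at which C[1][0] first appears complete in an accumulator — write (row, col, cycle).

(row, col, cycle) = (1, 0, 2)

OS — PE[1][0] is where C[1][0] collects:
  cycle 0: PE[1][0] → acc 0, east 0, south 0
  cycle 1: PE[1][0] → acc 32, east 8, south 4
  cycle 2: PE[1][0] → acc 56, east 3, south 8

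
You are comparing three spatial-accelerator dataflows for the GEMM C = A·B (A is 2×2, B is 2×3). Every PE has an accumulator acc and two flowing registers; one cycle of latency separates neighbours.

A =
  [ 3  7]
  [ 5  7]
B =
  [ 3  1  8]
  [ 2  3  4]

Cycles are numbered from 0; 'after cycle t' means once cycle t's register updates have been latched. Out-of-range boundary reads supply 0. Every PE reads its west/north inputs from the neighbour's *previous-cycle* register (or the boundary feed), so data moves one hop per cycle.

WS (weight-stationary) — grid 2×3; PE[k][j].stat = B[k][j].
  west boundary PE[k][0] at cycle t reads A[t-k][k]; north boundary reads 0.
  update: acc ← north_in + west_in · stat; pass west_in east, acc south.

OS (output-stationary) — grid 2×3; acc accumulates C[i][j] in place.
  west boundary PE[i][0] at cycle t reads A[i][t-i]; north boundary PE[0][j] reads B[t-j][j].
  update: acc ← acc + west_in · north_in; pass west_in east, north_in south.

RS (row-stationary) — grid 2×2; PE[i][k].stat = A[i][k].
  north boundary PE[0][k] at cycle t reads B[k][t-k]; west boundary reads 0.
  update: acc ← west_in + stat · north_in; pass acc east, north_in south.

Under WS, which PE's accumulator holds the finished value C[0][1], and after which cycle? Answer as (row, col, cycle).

WS — PE[1][1] is where C[0][1] collects:
  c0 r1c1: 0 / 0 / 0
  c1 r1c1: 0 / 0 / 0
  c2 r1c1: 24 / 7 / 24

(row, col, cycle) = (1, 1, 2)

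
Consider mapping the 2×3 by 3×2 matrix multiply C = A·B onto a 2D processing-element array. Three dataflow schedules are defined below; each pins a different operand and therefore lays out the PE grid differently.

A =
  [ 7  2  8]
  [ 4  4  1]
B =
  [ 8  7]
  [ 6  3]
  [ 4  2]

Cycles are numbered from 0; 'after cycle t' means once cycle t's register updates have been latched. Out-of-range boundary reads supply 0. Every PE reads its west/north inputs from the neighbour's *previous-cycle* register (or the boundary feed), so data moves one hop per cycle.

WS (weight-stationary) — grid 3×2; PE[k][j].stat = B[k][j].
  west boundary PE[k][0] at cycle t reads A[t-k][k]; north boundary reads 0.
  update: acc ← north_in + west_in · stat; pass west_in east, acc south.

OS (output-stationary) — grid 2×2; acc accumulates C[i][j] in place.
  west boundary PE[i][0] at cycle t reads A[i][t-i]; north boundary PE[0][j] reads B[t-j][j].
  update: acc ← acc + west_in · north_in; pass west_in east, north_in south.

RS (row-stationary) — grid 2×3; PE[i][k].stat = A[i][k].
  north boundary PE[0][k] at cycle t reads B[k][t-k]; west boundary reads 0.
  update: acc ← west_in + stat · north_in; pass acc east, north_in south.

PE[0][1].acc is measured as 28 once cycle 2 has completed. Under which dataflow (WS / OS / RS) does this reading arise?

dataflow = WS

Under WS (3×2), PE[0][1]:
  0: (0,1).acc=0  regs=<0,0>
  1: (0,1).acc=49  regs=<7,49>
  2: (0,1).acc=28  regs=<4,28>
Under OS (2×2), PE[0][1]:
  0: (0,1).acc=0  regs=<0,0>
  1: (0,1).acc=49  regs=<7,7>
  2: (0,1).acc=55  regs=<2,3>
Under RS (2×3), PE[0][1]:
  0: (0,1).acc=0  regs=<0,0>
  1: (0,1).acc=68  regs=<68,6>
  2: (0,1).acc=55  regs=<55,3>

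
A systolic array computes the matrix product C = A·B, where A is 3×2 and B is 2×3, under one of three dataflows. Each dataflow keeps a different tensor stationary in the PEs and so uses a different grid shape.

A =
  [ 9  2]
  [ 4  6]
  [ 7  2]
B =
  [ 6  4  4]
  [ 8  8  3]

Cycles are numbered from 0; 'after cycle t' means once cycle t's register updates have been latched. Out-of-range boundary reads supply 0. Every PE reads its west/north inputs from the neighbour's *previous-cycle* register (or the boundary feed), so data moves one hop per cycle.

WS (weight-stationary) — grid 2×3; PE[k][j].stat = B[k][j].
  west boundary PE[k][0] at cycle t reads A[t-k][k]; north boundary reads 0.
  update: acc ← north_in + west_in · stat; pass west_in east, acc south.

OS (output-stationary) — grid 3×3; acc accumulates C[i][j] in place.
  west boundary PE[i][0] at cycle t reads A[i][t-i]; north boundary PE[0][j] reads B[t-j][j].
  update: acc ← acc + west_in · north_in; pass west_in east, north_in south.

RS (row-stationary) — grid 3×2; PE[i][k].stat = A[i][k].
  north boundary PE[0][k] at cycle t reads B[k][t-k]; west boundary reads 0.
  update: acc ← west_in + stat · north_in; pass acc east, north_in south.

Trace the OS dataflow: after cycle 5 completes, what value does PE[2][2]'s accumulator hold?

OS on a 3×3 grid — tracing PE[2][2] and its feeders:
  c0 r1c2: 0 / 0 / 0
  c0 r2c1: 0 / 0 / 0
  c0 r2c2: 0 / 0 / 0
  c1 r1c2: 0 / 0 / 0
  c1 r2c1: 0 / 0 / 0
  c1 r2c2: 0 / 0 / 0
  c2 r1c2: 0 / 0 / 0
  c2 r2c1: 0 / 0 / 0
  c2 r2c2: 0 / 0 / 0
  c3 r1c2: 16 / 4 / 4
  c3 r2c1: 28 / 7 / 4
  c3 r2c2: 0 / 0 / 0
  c4 r1c2: 34 / 6 / 3
  c4 r2c1: 44 / 2 / 8
  c4 r2c2: 28 / 7 / 4
  c5 r1c2: 34 / 0 / 0
  c5 r2c1: 44 / 0 / 0
  c5 r2c2: 34 / 2 / 3

PE[2][2].acc = 34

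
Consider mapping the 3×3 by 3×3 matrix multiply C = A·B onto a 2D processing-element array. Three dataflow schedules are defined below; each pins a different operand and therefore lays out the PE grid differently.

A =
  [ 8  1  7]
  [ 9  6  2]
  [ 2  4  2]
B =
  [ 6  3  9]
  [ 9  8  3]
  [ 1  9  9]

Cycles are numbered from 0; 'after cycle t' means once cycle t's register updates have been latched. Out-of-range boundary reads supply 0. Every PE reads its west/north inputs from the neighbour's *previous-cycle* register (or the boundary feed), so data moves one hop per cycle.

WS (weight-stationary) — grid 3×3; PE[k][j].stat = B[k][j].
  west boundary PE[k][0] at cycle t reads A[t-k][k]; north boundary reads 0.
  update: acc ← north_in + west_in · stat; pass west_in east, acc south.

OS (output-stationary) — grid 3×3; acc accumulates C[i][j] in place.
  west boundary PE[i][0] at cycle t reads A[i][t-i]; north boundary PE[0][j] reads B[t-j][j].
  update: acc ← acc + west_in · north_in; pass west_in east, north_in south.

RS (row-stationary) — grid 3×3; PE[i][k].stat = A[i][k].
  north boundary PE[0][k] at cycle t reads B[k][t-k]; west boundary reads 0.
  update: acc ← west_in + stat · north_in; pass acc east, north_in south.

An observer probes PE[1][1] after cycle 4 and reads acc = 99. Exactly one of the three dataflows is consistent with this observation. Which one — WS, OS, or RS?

dataflow = RS

— WS: 3×3; PE[1][1] trace:
  [0] (1,1) acc=0 (h:0 v:0)
  [1] (1,1) acc=0 (h:0 v:0)
  [2] (1,1) acc=32 (h:1 v:32)
  [3] (1,1) acc=75 (h:6 v:75)
  [4] (1,1) acc=38 (h:4 v:38)
— OS: 3×3; PE[1][1] trace:
  [0] (1,1) acc=0 (h:0 v:0)
  [1] (1,1) acc=0 (h:0 v:0)
  [2] (1,1) acc=27 (h:9 v:3)
  [3] (1,1) acc=75 (h:6 v:8)
  [4] (1,1) acc=93 (h:2 v:9)
— RS: 3×3; PE[1][1] trace:
  [0] (1,1) acc=0 (h:0 v:0)
  [1] (1,1) acc=0 (h:0 v:0)
  [2] (1,1) acc=108 (h:108 v:9)
  [3] (1,1) acc=75 (h:75 v:8)
  [4] (1,1) acc=99 (h:99 v:3)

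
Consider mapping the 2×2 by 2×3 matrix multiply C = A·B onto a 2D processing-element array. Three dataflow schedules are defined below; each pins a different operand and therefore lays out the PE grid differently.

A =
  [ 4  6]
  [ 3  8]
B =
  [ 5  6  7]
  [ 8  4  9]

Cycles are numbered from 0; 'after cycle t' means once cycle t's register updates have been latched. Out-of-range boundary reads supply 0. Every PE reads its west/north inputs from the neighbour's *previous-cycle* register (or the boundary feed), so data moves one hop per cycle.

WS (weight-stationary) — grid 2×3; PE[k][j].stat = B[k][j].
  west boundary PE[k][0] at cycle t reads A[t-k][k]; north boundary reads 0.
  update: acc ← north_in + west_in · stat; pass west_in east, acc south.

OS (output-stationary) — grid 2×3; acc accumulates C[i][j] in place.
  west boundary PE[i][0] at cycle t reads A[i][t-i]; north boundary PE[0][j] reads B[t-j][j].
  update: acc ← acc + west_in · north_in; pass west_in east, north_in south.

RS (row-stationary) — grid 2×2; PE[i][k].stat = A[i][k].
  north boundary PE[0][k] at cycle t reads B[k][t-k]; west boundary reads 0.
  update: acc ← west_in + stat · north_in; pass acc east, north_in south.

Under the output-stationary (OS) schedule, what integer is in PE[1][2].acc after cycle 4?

OS (2×3). Following PE[1][2] plus its west/north inputs:
  @0  [0,2]  acc 0  |  →0  ↓0
  @0  [1,1]  acc 0  |  →0  ↓0
  @0  [1,2]  acc 0  |  →0  ↓0
  @1  [0,2]  acc 0  |  →0  ↓0
  @1  [1,1]  acc 0  |  →0  ↓0
  @1  [1,2]  acc 0  |  →0  ↓0
  @2  [0,2]  acc 28  |  →4  ↓7
  @2  [1,1]  acc 18  |  →3  ↓6
  @2  [1,2]  acc 0  |  →0  ↓0
  @3  [0,2]  acc 82  |  →6  ↓9
  @3  [1,1]  acc 50  |  →8  ↓4
  @3  [1,2]  acc 21  |  →3  ↓7
  @4  [0,2]  acc 82  |  →0  ↓0
  @4  [1,1]  acc 50  |  →0  ↓0
  @4  [1,2]  acc 93  |  →8  ↓9

PE[1][2].acc = 93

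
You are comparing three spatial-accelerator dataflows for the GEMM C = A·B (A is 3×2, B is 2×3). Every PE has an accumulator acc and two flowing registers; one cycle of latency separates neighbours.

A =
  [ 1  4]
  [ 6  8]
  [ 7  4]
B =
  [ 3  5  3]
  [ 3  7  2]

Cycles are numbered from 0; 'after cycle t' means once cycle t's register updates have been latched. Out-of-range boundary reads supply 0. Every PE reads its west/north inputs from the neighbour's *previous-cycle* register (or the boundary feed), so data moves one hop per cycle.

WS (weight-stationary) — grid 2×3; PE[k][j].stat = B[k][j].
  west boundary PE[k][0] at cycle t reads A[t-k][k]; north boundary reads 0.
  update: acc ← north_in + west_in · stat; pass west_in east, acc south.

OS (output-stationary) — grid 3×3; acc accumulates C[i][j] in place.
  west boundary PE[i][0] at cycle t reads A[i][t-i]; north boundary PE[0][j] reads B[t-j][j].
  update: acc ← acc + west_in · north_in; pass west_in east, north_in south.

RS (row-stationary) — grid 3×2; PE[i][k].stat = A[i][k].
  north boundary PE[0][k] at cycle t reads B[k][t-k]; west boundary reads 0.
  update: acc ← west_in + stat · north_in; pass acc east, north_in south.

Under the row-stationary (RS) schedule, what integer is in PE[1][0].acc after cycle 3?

RS (3×2). Following PE[1][0] plus its west/north inputs:
  0: (0,0).acc=3  regs=<3,3>
  0: (1,0).acc=0  regs=<0,0>
  1: (0,0).acc=5  regs=<5,5>
  1: (1,0).acc=18  regs=<18,3>
  2: (0,0).acc=3  regs=<3,3>
  2: (1,0).acc=30  regs=<30,5>
  3: (0,0).acc=0  regs=<0,0>
  3: (1,0).acc=18  regs=<18,3>

PE[1][0].acc = 18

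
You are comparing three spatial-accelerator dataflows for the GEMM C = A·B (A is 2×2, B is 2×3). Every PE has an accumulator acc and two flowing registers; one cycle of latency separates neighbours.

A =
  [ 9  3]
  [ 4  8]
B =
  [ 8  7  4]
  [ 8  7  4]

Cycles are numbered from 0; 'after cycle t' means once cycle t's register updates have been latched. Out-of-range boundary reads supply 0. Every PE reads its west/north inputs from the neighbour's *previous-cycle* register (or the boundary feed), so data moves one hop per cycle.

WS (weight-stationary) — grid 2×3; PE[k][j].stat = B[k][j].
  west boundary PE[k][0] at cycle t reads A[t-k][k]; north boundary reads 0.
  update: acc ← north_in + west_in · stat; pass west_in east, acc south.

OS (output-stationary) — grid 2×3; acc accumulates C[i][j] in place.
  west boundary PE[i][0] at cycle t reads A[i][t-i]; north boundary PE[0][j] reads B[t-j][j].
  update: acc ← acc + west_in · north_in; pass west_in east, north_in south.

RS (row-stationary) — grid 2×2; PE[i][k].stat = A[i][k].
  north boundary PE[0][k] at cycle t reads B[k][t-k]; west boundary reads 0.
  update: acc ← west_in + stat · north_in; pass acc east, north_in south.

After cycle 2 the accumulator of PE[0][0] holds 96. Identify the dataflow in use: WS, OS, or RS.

— WS: 2×3; PE[0][0] trace:
  t=0 PE[0][0]: acc=72 h=9 v=72
  t=1 PE[0][0]: acc=32 h=4 v=32
  t=2 PE[0][0]: acc=0 h=0 v=0
— OS: 2×3; PE[0][0] trace:
  t=0 PE[0][0]: acc=72 h=9 v=8
  t=1 PE[0][0]: acc=96 h=3 v=8
  t=2 PE[0][0]: acc=96 h=0 v=0
— RS: 2×2; PE[0][0] trace:
  t=0 PE[0][0]: acc=72 h=72 v=8
  t=1 PE[0][0]: acc=63 h=63 v=7
  t=2 PE[0][0]: acc=36 h=36 v=4

dataflow = OS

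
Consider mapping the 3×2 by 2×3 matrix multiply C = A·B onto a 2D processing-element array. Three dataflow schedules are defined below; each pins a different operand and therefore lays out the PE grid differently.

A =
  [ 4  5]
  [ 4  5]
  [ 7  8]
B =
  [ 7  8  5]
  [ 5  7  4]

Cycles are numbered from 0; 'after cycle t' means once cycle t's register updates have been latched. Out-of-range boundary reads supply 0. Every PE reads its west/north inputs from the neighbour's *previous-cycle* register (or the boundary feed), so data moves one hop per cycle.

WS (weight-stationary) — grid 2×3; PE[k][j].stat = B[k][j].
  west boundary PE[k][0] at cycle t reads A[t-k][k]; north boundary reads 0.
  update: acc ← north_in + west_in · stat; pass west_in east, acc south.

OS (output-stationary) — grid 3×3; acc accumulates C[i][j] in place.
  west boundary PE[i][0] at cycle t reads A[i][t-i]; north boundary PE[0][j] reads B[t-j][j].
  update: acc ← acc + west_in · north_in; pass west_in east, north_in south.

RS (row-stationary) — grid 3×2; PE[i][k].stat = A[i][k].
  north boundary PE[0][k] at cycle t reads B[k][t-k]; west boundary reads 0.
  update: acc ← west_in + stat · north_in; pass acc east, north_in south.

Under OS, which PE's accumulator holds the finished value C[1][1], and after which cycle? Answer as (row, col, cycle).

(row, col, cycle) = (1, 1, 3)

OS — PE[1][1] is where C[1][1] collects:
  0: (1,1).acc=0  regs=<0,0>
  1: (1,1).acc=0  regs=<0,0>
  2: (1,1).acc=32  regs=<4,8>
  3: (1,1).acc=67  regs=<5,7>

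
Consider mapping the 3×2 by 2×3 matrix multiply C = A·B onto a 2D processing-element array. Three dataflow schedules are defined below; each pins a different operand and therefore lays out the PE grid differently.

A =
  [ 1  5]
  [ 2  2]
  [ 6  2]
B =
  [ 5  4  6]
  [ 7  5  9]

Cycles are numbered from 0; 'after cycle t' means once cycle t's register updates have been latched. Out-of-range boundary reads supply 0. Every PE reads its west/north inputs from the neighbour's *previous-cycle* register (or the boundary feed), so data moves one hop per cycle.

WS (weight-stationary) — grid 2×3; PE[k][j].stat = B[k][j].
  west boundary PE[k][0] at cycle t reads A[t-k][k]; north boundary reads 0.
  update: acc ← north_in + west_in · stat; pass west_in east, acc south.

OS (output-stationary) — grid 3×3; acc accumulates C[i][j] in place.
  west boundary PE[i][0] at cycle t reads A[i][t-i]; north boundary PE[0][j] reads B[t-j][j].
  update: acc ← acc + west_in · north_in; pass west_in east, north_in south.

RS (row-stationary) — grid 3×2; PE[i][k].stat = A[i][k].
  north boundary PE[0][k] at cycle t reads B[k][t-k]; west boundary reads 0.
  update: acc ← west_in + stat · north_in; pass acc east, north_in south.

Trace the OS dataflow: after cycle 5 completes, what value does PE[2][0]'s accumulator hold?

PE[2][0].acc = 44

Tracing OS — 3×3 array, target PE[2][0]:
  step 0 · PE1,0: acc=0; fwd→0 fwd↓0
  step 0 · PE2,0: acc=0; fwd→0 fwd↓0
  step 1 · PE1,0: acc=10; fwd→2 fwd↓5
  step 1 · PE2,0: acc=0; fwd→0 fwd↓0
  step 2 · PE1,0: acc=24; fwd→2 fwd↓7
  step 2 · PE2,0: acc=30; fwd→6 fwd↓5
  step 3 · PE1,0: acc=24; fwd→0 fwd↓0
  step 3 · PE2,0: acc=44; fwd→2 fwd↓7
  step 4 · PE1,0: acc=24; fwd→0 fwd↓0
  step 4 · PE2,0: acc=44; fwd→0 fwd↓0
  step 5 · PE1,0: acc=24; fwd→0 fwd↓0
  step 5 · PE2,0: acc=44; fwd→0 fwd↓0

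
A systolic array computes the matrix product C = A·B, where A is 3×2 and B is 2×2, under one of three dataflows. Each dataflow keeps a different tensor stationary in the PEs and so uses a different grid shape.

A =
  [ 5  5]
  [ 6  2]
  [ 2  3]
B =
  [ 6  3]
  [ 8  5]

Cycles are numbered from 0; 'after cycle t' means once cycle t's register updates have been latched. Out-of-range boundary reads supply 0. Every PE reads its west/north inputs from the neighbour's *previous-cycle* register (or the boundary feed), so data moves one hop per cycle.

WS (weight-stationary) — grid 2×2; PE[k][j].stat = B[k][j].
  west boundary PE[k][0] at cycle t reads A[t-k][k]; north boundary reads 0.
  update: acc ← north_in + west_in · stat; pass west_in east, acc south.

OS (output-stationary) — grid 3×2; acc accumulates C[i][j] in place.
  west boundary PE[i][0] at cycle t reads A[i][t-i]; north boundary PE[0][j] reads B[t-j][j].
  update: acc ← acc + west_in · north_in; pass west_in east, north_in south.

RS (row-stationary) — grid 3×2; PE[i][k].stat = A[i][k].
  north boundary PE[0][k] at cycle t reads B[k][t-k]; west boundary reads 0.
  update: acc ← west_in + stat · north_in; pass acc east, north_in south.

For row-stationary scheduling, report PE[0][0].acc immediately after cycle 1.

PE[0][0].acc = 15

RS (3×2). Following PE[0][0] plus its west/north inputs:
  step 0 · PE0,0: acc=30; fwd→30 fwd↓6
  step 1 · PE0,0: acc=15; fwd→15 fwd↓3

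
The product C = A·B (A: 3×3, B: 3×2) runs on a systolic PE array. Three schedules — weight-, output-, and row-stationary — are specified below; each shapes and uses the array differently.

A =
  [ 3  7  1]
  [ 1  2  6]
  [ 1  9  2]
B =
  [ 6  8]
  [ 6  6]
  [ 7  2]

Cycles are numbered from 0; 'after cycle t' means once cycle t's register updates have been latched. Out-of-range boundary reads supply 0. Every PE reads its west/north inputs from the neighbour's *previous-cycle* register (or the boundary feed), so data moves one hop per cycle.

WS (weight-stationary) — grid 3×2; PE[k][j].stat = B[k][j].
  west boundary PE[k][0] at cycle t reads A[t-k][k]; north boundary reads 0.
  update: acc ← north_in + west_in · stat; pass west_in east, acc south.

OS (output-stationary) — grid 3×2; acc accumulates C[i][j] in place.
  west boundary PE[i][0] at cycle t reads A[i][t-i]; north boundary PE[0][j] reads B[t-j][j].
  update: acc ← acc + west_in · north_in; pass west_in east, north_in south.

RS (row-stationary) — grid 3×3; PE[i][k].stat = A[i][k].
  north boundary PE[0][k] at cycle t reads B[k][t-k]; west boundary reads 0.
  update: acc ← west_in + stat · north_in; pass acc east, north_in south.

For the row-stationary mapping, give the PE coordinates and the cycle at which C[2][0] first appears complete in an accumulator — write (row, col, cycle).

(row, col, cycle) = (2, 2, 4)

RS — PE[2][2] is where C[2][0] collects:
  cycle 0: PE[2][2] → acc 0, east 0, south 0
  cycle 1: PE[2][2] → acc 0, east 0, south 0
  cycle 2: PE[2][2] → acc 0, east 0, south 0
  cycle 3: PE[2][2] → acc 0, east 0, south 0
  cycle 4: PE[2][2] → acc 74, east 74, south 7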